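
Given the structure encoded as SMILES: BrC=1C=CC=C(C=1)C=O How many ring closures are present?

1

In SMILES, each pair of matching ring-closure digits denotes one ring-closing bond; the number of such bonds equals the number of independent rings.
Ring-closure bonds here: 1.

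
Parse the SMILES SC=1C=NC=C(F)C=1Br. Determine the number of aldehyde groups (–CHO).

Scan the SMILES for the aldehyde motif — none present.
Groups that are present: 1 thiol.

0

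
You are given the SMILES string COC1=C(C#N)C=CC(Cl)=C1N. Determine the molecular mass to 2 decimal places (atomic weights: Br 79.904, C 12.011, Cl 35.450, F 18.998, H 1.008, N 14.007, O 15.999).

First, the molecular formula is C8H7ClN2O (counting implicit H from valence).
  C: 8 × 12.011 = 96.088
  Cl: 1 × 35.450 = 35.450
  H: 7 × 1.008 = 7.056
  N: 2 × 14.007 = 28.014
  O: 1 × 15.999 = 15.999
Sum: 8×12.011 + 1×35.450 + 7×1.008 + 2×14.007 + 1×15.999 = 182.607 → 182.61 g/mol.

182.61 g/mol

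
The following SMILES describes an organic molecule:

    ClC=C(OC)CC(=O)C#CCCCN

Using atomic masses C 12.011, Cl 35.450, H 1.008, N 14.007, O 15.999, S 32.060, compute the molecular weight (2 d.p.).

215.68 g/mol

First, the molecular formula is C10H14ClNO2 (counting implicit H from valence).
  C: 10 × 12.011 = 120.110
  Cl: 1 × 35.450 = 35.450
  H: 14 × 1.008 = 14.112
  N: 1 × 14.007 = 14.007
  O: 2 × 15.999 = 31.998
Sum: 10×12.011 + 1×35.450 + 14×1.008 + 1×14.007 + 2×15.999 = 215.677 → 215.68 g/mol.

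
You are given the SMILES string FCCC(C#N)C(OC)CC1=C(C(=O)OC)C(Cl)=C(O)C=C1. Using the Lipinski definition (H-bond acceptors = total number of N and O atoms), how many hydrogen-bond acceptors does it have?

N atoms: 1; O atoms: 4.
Lipinski HBA = 1 + 4 = 5.

5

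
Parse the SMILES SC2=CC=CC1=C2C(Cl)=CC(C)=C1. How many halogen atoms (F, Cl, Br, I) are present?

Halogen atoms appear at heavy-atom position 9 (1×Cl).
Other groups present: 1 thiol.
Halogen count: 1.

1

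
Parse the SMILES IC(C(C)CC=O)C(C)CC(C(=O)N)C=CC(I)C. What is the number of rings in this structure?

In SMILES, each pair of matching ring-closure digits denotes one ring-closing bond; the number of such bonds equals the number of independent rings.
Ring-closure bonds here: 0.

0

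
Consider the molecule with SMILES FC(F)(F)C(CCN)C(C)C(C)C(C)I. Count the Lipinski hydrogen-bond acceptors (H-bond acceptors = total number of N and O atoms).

N atoms: 1; O atoms: 0.
Lipinski HBA = 1 + 0 = 1.

1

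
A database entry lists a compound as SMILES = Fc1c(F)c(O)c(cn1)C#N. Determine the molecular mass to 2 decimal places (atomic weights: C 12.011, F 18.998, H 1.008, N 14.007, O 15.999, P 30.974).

156.09 g/mol

First, the molecular formula is C6H2F2N2O (counting implicit H from valence).
  C: 6 × 12.011 = 72.066
  F: 2 × 18.998 = 37.996
  H: 2 × 1.008 = 2.016
  N: 2 × 14.007 = 28.014
  O: 1 × 15.999 = 15.999
Sum: 6×12.011 + 2×18.998 + 2×1.008 + 2×14.007 + 1×15.999 = 156.091 → 156.09 g/mol.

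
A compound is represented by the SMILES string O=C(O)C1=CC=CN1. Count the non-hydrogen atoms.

8

Every atom symbol written in the SMILES (organic subset) is one heavy atom; implicit H are not written.
Heavy atoms by element → C:5, N:1, O:2.
Total: 8.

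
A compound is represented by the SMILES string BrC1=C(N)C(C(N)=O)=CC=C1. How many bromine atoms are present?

Scan the SMILES for Br atoms (remember two-letter symbols like Cl and Br are single atoms).
Bromine count: 1.

1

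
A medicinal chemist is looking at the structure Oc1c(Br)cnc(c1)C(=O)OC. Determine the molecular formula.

C7H6BrNO3

Walk through each heavy atom and fill implicit hydrogens from standard valence (C 4, N 3, O 2, S 2, halogen 1); for lowercase aromatic atoms, an aromatic c carries 1 H when it has two neighbours and 0 H with three, and aromatic n carries 0 H:
  atom 1: O, bond orders sum to 1 (valence 2) → 1 H
  atom 2: aromatic c, 3 neighbours → 0 H
  atom 3: aromatic c, 3 neighbours → 0 H
  atom 4: Br (halogen, monovalent) → 0 H
  atom 5: aromatic c, 2 neighbours → 1 H
  atom 6: aromatic n, 2 neighbours → 0 H
  atom 7: aromatic c, 3 neighbours → 0 H
  atom 8: aromatic c, 2 neighbours → 1 H
  atom 9: C, bond orders sum to 4 (valence 4) → 0 H
  atom 10: O, bond orders sum to 2 (valence 2) → 0 H
  atom 11: O, bond orders sum to 2 (valence 2) → 0 H
  atom 12: C, bond orders sum to 1 (valence 4) → 3 H
Totals → C:7, H:6, Br:1, N:1, O:3.
In Hill order: C7H6BrNO3.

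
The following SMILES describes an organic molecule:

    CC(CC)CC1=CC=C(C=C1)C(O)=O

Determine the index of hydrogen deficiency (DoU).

Molecular formula: C12H16O2.
DoU = (2C + 2 + N − H − X) / 2, where X is the halogen count and O/S are ignored.
    = (2·12 + 2 + 0 − 16 − 0) / 2 = 10 / 2 = 5.

5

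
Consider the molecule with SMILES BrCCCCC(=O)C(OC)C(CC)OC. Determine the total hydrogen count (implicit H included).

Walk through each heavy atom and fill implicit hydrogens from standard valence (C 4, N 3, O 2, S 2, halogen 1):
  atom 1: Br (halogen, monovalent) → 0 H
  atom 2: C, bond orders sum to 2 (valence 4) → 2 H
  atom 3: C, bond orders sum to 2 (valence 4) → 2 H
  atom 4: C, bond orders sum to 2 (valence 4) → 2 H
  atom 5: C, bond orders sum to 2 (valence 4) → 2 H
  atom 6: C, bond orders sum to 4 (valence 4) → 0 H
  atom 7: O, bond orders sum to 2 (valence 2) → 0 H
  atom 8: C, bond orders sum to 3 (valence 4) → 1 H
  atom 9: O, bond orders sum to 2 (valence 2) → 0 H
  atom 10: C, bond orders sum to 1 (valence 4) → 3 H
  atom 11: C, bond orders sum to 3 (valence 4) → 1 H
  atom 12: C, bond orders sum to 2 (valence 4) → 2 H
  atom 13: C, bond orders sum to 1 (valence 4) → 3 H
  atom 14: O, bond orders sum to 2 (valence 2) → 0 H
  atom 15: C, bond orders sum to 1 (valence 4) → 3 H
Total hydrogens: 21.

21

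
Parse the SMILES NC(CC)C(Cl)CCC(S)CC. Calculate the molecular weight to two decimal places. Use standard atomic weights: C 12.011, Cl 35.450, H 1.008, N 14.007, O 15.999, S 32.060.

209.78 g/mol

First, the molecular formula is C9H20ClNS (counting implicit H from valence).
  C: 9 × 12.011 = 108.099
  Cl: 1 × 35.450 = 35.450
  H: 20 × 1.008 = 20.160
  N: 1 × 14.007 = 14.007
  S: 1 × 32.060 = 32.060
Sum: 9×12.011 + 1×35.450 + 20×1.008 + 1×14.007 + 1×32.060 = 209.776 → 209.78 g/mol.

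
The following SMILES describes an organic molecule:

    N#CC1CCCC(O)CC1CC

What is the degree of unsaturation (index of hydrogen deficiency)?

Molecular formula: C10H17NO.
DoU = (2C + 2 + N − H − X) / 2, where X is the halogen count and O/S are ignored.
    = (2·10 + 2 + 1 − 17 − 0) / 2 = 6 / 2 = 3.

3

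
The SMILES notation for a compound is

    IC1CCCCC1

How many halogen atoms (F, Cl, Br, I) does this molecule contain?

1

Halogen atoms appear at heavy-atom position 1 (1×I).
Halogen count: 1.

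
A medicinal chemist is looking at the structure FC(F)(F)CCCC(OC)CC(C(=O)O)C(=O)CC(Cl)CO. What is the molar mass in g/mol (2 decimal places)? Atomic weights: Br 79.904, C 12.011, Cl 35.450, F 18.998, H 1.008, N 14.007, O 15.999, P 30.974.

First, the molecular formula is C13H20ClF3O5 (counting implicit H from valence).
  C: 13 × 12.011 = 156.143
  Cl: 1 × 35.450 = 35.450
  F: 3 × 18.998 = 56.994
  H: 20 × 1.008 = 20.160
  O: 5 × 15.999 = 79.995
Sum: 13×12.011 + 1×35.450 + 3×18.998 + 20×1.008 + 5×15.999 = 348.742 → 348.74 g/mol.

348.74 g/mol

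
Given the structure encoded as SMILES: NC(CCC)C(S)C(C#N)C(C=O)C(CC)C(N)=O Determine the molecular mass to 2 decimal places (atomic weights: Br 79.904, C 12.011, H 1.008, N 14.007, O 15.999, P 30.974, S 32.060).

First, the molecular formula is C13H23N3O2S (counting implicit H from valence).
  C: 13 × 12.011 = 156.143
  H: 23 × 1.008 = 23.184
  N: 3 × 14.007 = 42.021
  O: 2 × 15.999 = 31.998
  S: 1 × 32.060 = 32.060
Sum: 13×12.011 + 23×1.008 + 3×14.007 + 2×15.999 + 1×32.060 = 285.406 → 285.41 g/mol.

285.41 g/mol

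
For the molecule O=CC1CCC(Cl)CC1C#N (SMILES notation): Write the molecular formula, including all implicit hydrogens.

C8H10ClNO

Walk through each heavy atom and fill implicit hydrogens from standard valence (C 4, N 3, O 2, S 2, halogen 1):
  atom 1: O, bond orders sum to 2 (valence 2) → 0 H
  atom 2: C, bond orders sum to 3 (valence 4) → 1 H
  atom 3: C, bond orders sum to 3 (valence 4) → 1 H
  atom 4: C, bond orders sum to 2 (valence 4) → 2 H
  atom 5: C, bond orders sum to 2 (valence 4) → 2 H
  atom 6: C, bond orders sum to 3 (valence 4) → 1 H
  atom 7: Cl (halogen, monovalent) → 0 H
  atom 8: C, bond orders sum to 2 (valence 4) → 2 H
  atom 9: C, bond orders sum to 3 (valence 4) → 1 H
  atom 10: C, bond orders sum to 4 (valence 4) → 0 H
  atom 11: N, bond orders sum to 3 (valence 3) → 0 H
Totals → C:8, H:10, Cl:1, N:1, O:1.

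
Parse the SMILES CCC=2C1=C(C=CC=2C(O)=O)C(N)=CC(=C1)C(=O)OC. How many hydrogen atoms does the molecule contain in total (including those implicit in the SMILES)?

Walk through each heavy atom and fill implicit hydrogens from standard valence (C 4, N 3, O 2, S 2, halogen 1):
  atom 1: C, bond orders sum to 1 (valence 4) → 3 H
  atom 2: C, bond orders sum to 2 (valence 4) → 2 H
  atom 3: C, bond orders sum to 4 (valence 4) → 0 H
  atom 4: C, bond orders sum to 4 (valence 4) → 0 H
  atom 5: C, bond orders sum to 4 (valence 4) → 0 H
  atom 6: C, bond orders sum to 3 (valence 4) → 1 H
  atom 7: C, bond orders sum to 3 (valence 4) → 1 H
  atom 8: C, bond orders sum to 4 (valence 4) → 0 H
  atom 9: C, bond orders sum to 4 (valence 4) → 0 H
  atom 10: O, bond orders sum to 1 (valence 2) → 1 H
  atom 11: O, bond orders sum to 2 (valence 2) → 0 H
  atom 12: C, bond orders sum to 4 (valence 4) → 0 H
  atom 13: N, bond orders sum to 1 (valence 3) → 2 H
  atom 14: C, bond orders sum to 3 (valence 4) → 1 H
  atom 15: C, bond orders sum to 4 (valence 4) → 0 H
  atom 16: C, bond orders sum to 3 (valence 4) → 1 H
  atom 17: C, bond orders sum to 4 (valence 4) → 0 H
  atom 18: O, bond orders sum to 2 (valence 2) → 0 H
  atom 19: O, bond orders sum to 2 (valence 2) → 0 H
  atom 20: C, bond orders sum to 1 (valence 4) → 3 H
Total hydrogens: 15.

15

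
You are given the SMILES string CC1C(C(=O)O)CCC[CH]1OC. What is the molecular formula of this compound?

Walk through each heavy atom and fill implicit hydrogens from standard valence (C 4, N 3, O 2, S 2, halogen 1):
  atom 1: C, bond orders sum to 1 (valence 4) → 3 H
  atom 2: C, bond orders sum to 3 (valence 4) → 1 H
  atom 3: C, bond orders sum to 3 (valence 4) → 1 H
  atom 4: C, bond orders sum to 4 (valence 4) → 0 H
  atom 5: O, bond orders sum to 2 (valence 2) → 0 H
  atom 6: O, bond orders sum to 1 (valence 2) → 1 H
  atom 7: C, bond orders sum to 2 (valence 4) → 2 H
  atom 8: C, bond orders sum to 2 (valence 4) → 2 H
  atom 9: C, bond orders sum to 2 (valence 4) → 2 H
  atom 10: C with explicit H count 1
  atom 11: O, bond orders sum to 2 (valence 2) → 0 H
  atom 12: C, bond orders sum to 1 (valence 4) → 3 H
Totals → C:9, H:16, O:3.
In Hill order: C9H16O3.

C9H16O3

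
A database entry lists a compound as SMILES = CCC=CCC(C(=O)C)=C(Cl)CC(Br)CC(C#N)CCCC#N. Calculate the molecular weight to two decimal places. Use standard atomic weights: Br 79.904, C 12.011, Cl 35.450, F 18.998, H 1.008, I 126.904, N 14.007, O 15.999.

First, the molecular formula is C18H24BrClN2O (counting implicit H from valence).
  Br: 1 × 79.904 = 79.904
  C: 18 × 12.011 = 216.198
  Cl: 1 × 35.450 = 35.450
  H: 24 × 1.008 = 24.192
  N: 2 × 14.007 = 28.014
  O: 1 × 15.999 = 15.999
Sum: 1×79.904 + 18×12.011 + 1×35.450 + 24×1.008 + 2×14.007 + 1×15.999 = 399.757 → 399.76 g/mol.

399.76 g/mol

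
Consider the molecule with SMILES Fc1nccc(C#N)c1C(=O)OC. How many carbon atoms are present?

Count every carbon token in the SMILES (each C, including those in ring-closure positions and inside branches).
Carbon count: 8.

8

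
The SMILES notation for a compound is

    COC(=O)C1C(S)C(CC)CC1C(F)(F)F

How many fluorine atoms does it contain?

3

Scan the SMILES for F atoms (remember two-letter symbols like Cl and Br are single atoms).
Fluorine count: 3.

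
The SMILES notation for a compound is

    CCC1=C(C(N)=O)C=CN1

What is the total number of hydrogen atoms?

Walk through each heavy atom and fill implicit hydrogens from standard valence (C 4, N 3, O 2, S 2, halogen 1):
  atom 1: C, bond orders sum to 1 (valence 4) → 3 H
  atom 2: C, bond orders sum to 2 (valence 4) → 2 H
  atom 3: C, bond orders sum to 4 (valence 4) → 0 H
  atom 4: C, bond orders sum to 4 (valence 4) → 0 H
  atom 5: C, bond orders sum to 4 (valence 4) → 0 H
  atom 6: N, bond orders sum to 1 (valence 3) → 2 H
  atom 7: O, bond orders sum to 2 (valence 2) → 0 H
  atom 8: C, bond orders sum to 3 (valence 4) → 1 H
  atom 9: C, bond orders sum to 3 (valence 4) → 1 H
  atom 10: N, bond orders sum to 2 (valence 3) → 1 H
Total hydrogens: 10.

10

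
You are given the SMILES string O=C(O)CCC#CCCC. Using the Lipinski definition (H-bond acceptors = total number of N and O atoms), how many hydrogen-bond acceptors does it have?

2

N atoms: 0; O atoms: 2.
Lipinski HBA = 0 + 2 = 2.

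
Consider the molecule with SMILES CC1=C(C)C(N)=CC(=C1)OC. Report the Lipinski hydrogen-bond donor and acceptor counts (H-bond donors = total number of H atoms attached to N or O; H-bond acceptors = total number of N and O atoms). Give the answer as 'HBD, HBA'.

2, 2

Donors: find every N or O and count the H atoms it carries.
  atom 6 (N): bond orders sum to 1 → 2 H
  atom 10 (O): bond orders sum to 2 → 0 H
Lipinski HBD = 2.
Acceptors: N atoms = 1, O atoms = 1 → HBA = 2.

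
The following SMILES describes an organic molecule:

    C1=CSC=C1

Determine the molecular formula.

Walk through each heavy atom and fill implicit hydrogens from standard valence (C 4, N 3, O 2, S 2, halogen 1):
  atom 1: C, bond orders sum to 3 (valence 4) → 1 H
  atom 2: C, bond orders sum to 3 (valence 4) → 1 H
  atom 3: S, bond orders sum to 2 (valence 2) → 0 H
  atom 4: C, bond orders sum to 3 (valence 4) → 1 H
  atom 5: C, bond orders sum to 3 (valence 4) → 1 H
Totals → C:4, H:4, S:1.
In Hill order: C4H4S.

C4H4S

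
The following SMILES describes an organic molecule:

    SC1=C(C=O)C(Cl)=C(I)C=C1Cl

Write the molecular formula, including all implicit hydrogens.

Walk through each heavy atom and fill implicit hydrogens from standard valence (C 4, N 3, O 2, S 2, halogen 1):
  atom 1: S, bond orders sum to 1 (valence 2) → 1 H
  atom 2: C, bond orders sum to 4 (valence 4) → 0 H
  atom 3: C, bond orders sum to 4 (valence 4) → 0 H
  atom 4: C, bond orders sum to 3 (valence 4) → 1 H
  atom 5: O, bond orders sum to 2 (valence 2) → 0 H
  atom 6: C, bond orders sum to 4 (valence 4) → 0 H
  atom 7: Cl (halogen, monovalent) → 0 H
  atom 8: C, bond orders sum to 4 (valence 4) → 0 H
  atom 9: I (halogen, monovalent) → 0 H
  atom 10: C, bond orders sum to 3 (valence 4) → 1 H
  atom 11: C, bond orders sum to 4 (valence 4) → 0 H
  atom 12: Cl (halogen, monovalent) → 0 H
Totals → C:7, H:3, Cl:2, I:1, O:1, S:1.
In Hill order: C7H3Cl2IOS.

C7H3Cl2IOS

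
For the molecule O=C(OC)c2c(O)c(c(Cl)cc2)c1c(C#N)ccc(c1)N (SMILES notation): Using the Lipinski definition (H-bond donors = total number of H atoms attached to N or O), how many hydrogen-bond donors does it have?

3

Donors: find every N or O and count the H atoms it carries.
  atom 1 (O): bond orders sum to 2 → 0 H
  atom 3 (O): bond orders sum to 2 → 0 H
  atom 7 (O): bond orders sum to 1 → 1 H
  atom 16 (N): bond orders sum to 3 → 0 H
  atom 21 (N): bond orders sum to 1 → 2 H
Lipinski HBD = 3.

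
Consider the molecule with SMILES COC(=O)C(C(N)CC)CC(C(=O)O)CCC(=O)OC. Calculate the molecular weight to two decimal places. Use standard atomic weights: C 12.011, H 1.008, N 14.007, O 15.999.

289.33 g/mol

First, the molecular formula is C13H23NO6 (counting implicit H from valence).
  C: 13 × 12.011 = 156.143
  H: 23 × 1.008 = 23.184
  N: 1 × 14.007 = 14.007
  O: 6 × 15.999 = 95.994
Sum: 13×12.011 + 23×1.008 + 1×14.007 + 6×15.999 = 289.328 → 289.33 g/mol.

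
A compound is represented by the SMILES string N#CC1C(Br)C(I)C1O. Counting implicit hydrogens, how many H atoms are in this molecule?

5

Walk through each heavy atom and fill implicit hydrogens from standard valence (C 4, N 3, O 2, S 2, halogen 1):
  atom 1: N, bond orders sum to 3 (valence 3) → 0 H
  atom 2: C, bond orders sum to 4 (valence 4) → 0 H
  atom 3: C, bond orders sum to 3 (valence 4) → 1 H
  atom 4: C, bond orders sum to 3 (valence 4) → 1 H
  atom 5: Br (halogen, monovalent) → 0 H
  atom 6: C, bond orders sum to 3 (valence 4) → 1 H
  atom 7: I (halogen, monovalent) → 0 H
  atom 8: C, bond orders sum to 3 (valence 4) → 1 H
  atom 9: O, bond orders sum to 1 (valence 2) → 1 H
Total hydrogens: 5.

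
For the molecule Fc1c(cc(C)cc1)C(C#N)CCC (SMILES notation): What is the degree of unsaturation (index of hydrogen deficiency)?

6

Molecular formula: C12H14FN.
DoU = (2C + 2 + N − H − X) / 2, where X is the halogen count and O/S are ignored.
    = (2·12 + 2 + 1 − 14 − 1) / 2 = 12 / 2 = 6.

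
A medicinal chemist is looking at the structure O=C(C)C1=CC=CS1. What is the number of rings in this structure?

1

In SMILES, each pair of matching ring-closure digits denotes one ring-closing bond; the number of such bonds equals the number of independent rings.
Ring-closure bonds here: 1.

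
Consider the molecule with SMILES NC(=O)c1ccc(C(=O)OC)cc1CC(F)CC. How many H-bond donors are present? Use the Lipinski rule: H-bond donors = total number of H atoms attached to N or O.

2

Donors: find every N or O and count the H atoms it carries.
  atom 1 (N): bond orders sum to 1 → 2 H
  atom 3 (O): bond orders sum to 2 → 0 H
  atom 9 (O): bond orders sum to 2 → 0 H
  atom 10 (O): bond orders sum to 2 → 0 H
Lipinski HBD = 2.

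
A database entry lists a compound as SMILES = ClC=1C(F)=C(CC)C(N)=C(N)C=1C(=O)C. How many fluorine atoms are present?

1

Scan the SMILES for F atoms (remember two-letter symbols like Cl and Br are single atoms).
Fluorine count: 1.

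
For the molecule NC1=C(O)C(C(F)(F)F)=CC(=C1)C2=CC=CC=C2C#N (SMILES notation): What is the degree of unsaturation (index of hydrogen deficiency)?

10

Degree of unsaturation = (number of rings) + (number of π bonds).
Ring closures in the SMILES: 2.
π bonds: 6 double bonds (each 1 DoU), 1 triple bond (each 2 DoU) → 8 DoU from unsaturation.
Total DoU = 2 + 8 = 10.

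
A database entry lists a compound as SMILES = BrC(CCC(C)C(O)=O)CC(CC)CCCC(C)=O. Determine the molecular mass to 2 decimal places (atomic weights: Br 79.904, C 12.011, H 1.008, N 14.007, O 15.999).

335.28 g/mol

First, the molecular formula is C15H27BrO3 (counting implicit H from valence).
  Br: 1 × 79.904 = 79.904
  C: 15 × 12.011 = 180.165
  H: 27 × 1.008 = 27.216
  O: 3 × 15.999 = 47.997
Sum: 1×79.904 + 15×12.011 + 27×1.008 + 3×15.999 = 335.282 → 335.28 g/mol.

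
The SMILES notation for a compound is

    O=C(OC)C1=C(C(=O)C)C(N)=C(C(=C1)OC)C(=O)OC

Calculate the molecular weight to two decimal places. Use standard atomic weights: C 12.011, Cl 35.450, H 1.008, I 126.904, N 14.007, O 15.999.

281.26 g/mol

First, the molecular formula is C13H15NO6 (counting implicit H from valence).
  C: 13 × 12.011 = 156.143
  H: 15 × 1.008 = 15.120
  N: 1 × 14.007 = 14.007
  O: 6 × 15.999 = 95.994
Sum: 13×12.011 + 15×1.008 + 1×14.007 + 6×15.999 = 281.264 → 281.26 g/mol.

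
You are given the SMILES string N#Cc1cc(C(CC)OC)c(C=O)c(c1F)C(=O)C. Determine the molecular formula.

C14H14FNO3

Walk through each heavy atom and fill implicit hydrogens from standard valence (C 4, N 3, O 2, S 2, halogen 1); for lowercase aromatic atoms, an aromatic c carries 1 H when it has two neighbours and 0 H with three, and aromatic n carries 0 H:
  atom 1: N, bond orders sum to 3 (valence 3) → 0 H
  atom 2: C, bond orders sum to 4 (valence 4) → 0 H
  atom 3: aromatic c, 3 neighbours → 0 H
  atom 4: aromatic c, 2 neighbours → 1 H
  atom 5: aromatic c, 3 neighbours → 0 H
  atom 6: C, bond orders sum to 3 (valence 4) → 1 H
  atom 7: C, bond orders sum to 2 (valence 4) → 2 H
  atom 8: C, bond orders sum to 1 (valence 4) → 3 H
  atom 9: O, bond orders sum to 2 (valence 2) → 0 H
  atom 10: C, bond orders sum to 1 (valence 4) → 3 H
  atom 11: aromatic c, 3 neighbours → 0 H
  atom 12: C, bond orders sum to 3 (valence 4) → 1 H
  atom 13: O, bond orders sum to 2 (valence 2) → 0 H
  atom 14: aromatic c, 3 neighbours → 0 H
  atom 15: aromatic c, 3 neighbours → 0 H
  atom 16: F (halogen, monovalent) → 0 H
  atom 17: C, bond orders sum to 4 (valence 4) → 0 H
  atom 18: O, bond orders sum to 2 (valence 2) → 0 H
  atom 19: C, bond orders sum to 1 (valence 4) → 3 H
Totals → C:14, H:14, F:1, N:1, O:3.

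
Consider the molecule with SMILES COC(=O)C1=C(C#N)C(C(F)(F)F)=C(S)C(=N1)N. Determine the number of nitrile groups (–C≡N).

1

The nitrile motif appears at heavy-atom position 7 in the SMILES.
Other groups present: 1 ester, 1 primary amine, 1 thiol.
Nitrile count: 1.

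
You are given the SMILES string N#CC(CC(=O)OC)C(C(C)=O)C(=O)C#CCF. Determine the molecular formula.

C12H12FNO4

Walk through each heavy atom and fill implicit hydrogens from standard valence (C 4, N 3, O 2, S 2, halogen 1):
  atom 1: N, bond orders sum to 3 (valence 3) → 0 H
  atom 2: C, bond orders sum to 4 (valence 4) → 0 H
  atom 3: C, bond orders sum to 3 (valence 4) → 1 H
  atom 4: C, bond orders sum to 2 (valence 4) → 2 H
  atom 5: C, bond orders sum to 4 (valence 4) → 0 H
  atom 6: O, bond orders sum to 2 (valence 2) → 0 H
  atom 7: O, bond orders sum to 2 (valence 2) → 0 H
  atom 8: C, bond orders sum to 1 (valence 4) → 3 H
  atom 9: C, bond orders sum to 3 (valence 4) → 1 H
  atom 10: C, bond orders sum to 4 (valence 4) → 0 H
  atom 11: C, bond orders sum to 1 (valence 4) → 3 H
  atom 12: O, bond orders sum to 2 (valence 2) → 0 H
  atom 13: C, bond orders sum to 4 (valence 4) → 0 H
  atom 14: O, bond orders sum to 2 (valence 2) → 0 H
  atom 15: C, bond orders sum to 4 (valence 4) → 0 H
  atom 16: C, bond orders sum to 4 (valence 4) → 0 H
  atom 17: C, bond orders sum to 2 (valence 4) → 2 H
  atom 18: F (halogen, monovalent) → 0 H
Totals → C:12, H:12, F:1, N:1, O:4.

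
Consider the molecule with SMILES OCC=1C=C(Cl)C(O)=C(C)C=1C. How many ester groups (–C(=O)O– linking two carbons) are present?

0

Scan the SMILES for the ester motif — none present.
Groups that are present: 2 hydroxyl.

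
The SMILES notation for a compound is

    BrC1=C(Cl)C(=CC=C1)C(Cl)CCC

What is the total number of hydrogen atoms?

Walk through each heavy atom and fill implicit hydrogens from standard valence (C 4, N 3, O 2, S 2, halogen 1):
  atom 1: Br (halogen, monovalent) → 0 H
  atom 2: C, bond orders sum to 4 (valence 4) → 0 H
  atom 3: C, bond orders sum to 4 (valence 4) → 0 H
  atom 4: Cl (halogen, monovalent) → 0 H
  atom 5: C, bond orders sum to 4 (valence 4) → 0 H
  atom 6: C, bond orders sum to 3 (valence 4) → 1 H
  atom 7: C, bond orders sum to 3 (valence 4) → 1 H
  atom 8: C, bond orders sum to 3 (valence 4) → 1 H
  atom 9: C, bond orders sum to 3 (valence 4) → 1 H
  atom 10: Cl (halogen, monovalent) → 0 H
  atom 11: C, bond orders sum to 2 (valence 4) → 2 H
  atom 12: C, bond orders sum to 2 (valence 4) → 2 H
  atom 13: C, bond orders sum to 1 (valence 4) → 3 H
Total hydrogens: 11.

11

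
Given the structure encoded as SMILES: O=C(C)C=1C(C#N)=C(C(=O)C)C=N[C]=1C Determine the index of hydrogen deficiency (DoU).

Molecular formula: C11H10N2O2.
DoU = (2C + 2 + N − H − X) / 2, where X is the halogen count and O/S are ignored.
    = (2·11 + 2 + 2 − 10 − 0) / 2 = 16 / 2 = 8.

8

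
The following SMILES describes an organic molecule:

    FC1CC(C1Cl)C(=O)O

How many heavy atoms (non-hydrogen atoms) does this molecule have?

9

Every atom symbol written in the SMILES (organic subset) is one heavy atom; implicit H are not written.
Heavy atoms by element → C:5, Cl:1, F:1, O:2.
Total: 9.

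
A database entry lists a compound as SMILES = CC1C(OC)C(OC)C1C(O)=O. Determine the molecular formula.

Walk through each heavy atom and fill implicit hydrogens from standard valence (C 4, N 3, O 2, S 2, halogen 1):
  atom 1: C, bond orders sum to 1 (valence 4) → 3 H
  atom 2: C, bond orders sum to 3 (valence 4) → 1 H
  atom 3: C, bond orders sum to 3 (valence 4) → 1 H
  atom 4: O, bond orders sum to 2 (valence 2) → 0 H
  atom 5: C, bond orders sum to 1 (valence 4) → 3 H
  atom 6: C, bond orders sum to 3 (valence 4) → 1 H
  atom 7: O, bond orders sum to 2 (valence 2) → 0 H
  atom 8: C, bond orders sum to 1 (valence 4) → 3 H
  atom 9: C, bond orders sum to 3 (valence 4) → 1 H
  atom 10: C, bond orders sum to 4 (valence 4) → 0 H
  atom 11: O, bond orders sum to 1 (valence 2) → 1 H
  atom 12: O, bond orders sum to 2 (valence 2) → 0 H
Totals → C:8, H:14, O:4.
In Hill order: C8H14O4.

C8H14O4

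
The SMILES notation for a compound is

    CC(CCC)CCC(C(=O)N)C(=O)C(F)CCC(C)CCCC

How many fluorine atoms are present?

1

Scan the SMILES for F atoms (remember two-letter symbols like Cl and Br are single atoms).
Fluorine count: 1.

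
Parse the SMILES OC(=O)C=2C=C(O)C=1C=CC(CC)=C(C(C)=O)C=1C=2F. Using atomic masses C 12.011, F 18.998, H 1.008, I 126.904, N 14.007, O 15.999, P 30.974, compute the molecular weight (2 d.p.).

276.26 g/mol

First, the molecular formula is C15H13FO4 (counting implicit H from valence).
  C: 15 × 12.011 = 180.165
  F: 1 × 18.998 = 18.998
  H: 13 × 1.008 = 13.104
  O: 4 × 15.999 = 63.996
Sum: 15×12.011 + 1×18.998 + 13×1.008 + 4×15.999 = 276.263 → 276.26 g/mol.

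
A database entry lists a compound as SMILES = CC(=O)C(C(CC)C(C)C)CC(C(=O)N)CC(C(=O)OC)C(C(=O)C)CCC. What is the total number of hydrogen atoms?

39

Walk through each heavy atom and fill implicit hydrogens from standard valence (C 4, N 3, O 2, S 2, halogen 1):
  atom 1: C, bond orders sum to 1 (valence 4) → 3 H
  atom 2: C, bond orders sum to 4 (valence 4) → 0 H
  atom 3: O, bond orders sum to 2 (valence 2) → 0 H
  atom 4: C, bond orders sum to 3 (valence 4) → 1 H
  atom 5: C, bond orders sum to 3 (valence 4) → 1 H
  atom 6: C, bond orders sum to 2 (valence 4) → 2 H
  atom 7: C, bond orders sum to 1 (valence 4) → 3 H
  atom 8: C, bond orders sum to 3 (valence 4) → 1 H
  atom 9: C, bond orders sum to 1 (valence 4) → 3 H
  atom 10: C, bond orders sum to 1 (valence 4) → 3 H
  atom 11: C, bond orders sum to 2 (valence 4) → 2 H
  atom 12: C, bond orders sum to 3 (valence 4) → 1 H
  atom 13: C, bond orders sum to 4 (valence 4) → 0 H
  atom 14: O, bond orders sum to 2 (valence 2) → 0 H
  atom 15: N, bond orders sum to 1 (valence 3) → 2 H
  atom 16: C, bond orders sum to 2 (valence 4) → 2 H
  atom 17: C, bond orders sum to 3 (valence 4) → 1 H
  atom 18: C, bond orders sum to 4 (valence 4) → 0 H
  atom 19: O, bond orders sum to 2 (valence 2) → 0 H
  atom 20: O, bond orders sum to 2 (valence 2) → 0 H
  atom 21: C, bond orders sum to 1 (valence 4) → 3 H
  atom 22: C, bond orders sum to 3 (valence 4) → 1 H
  atom 23: C, bond orders sum to 4 (valence 4) → 0 H
  atom 24: O, bond orders sum to 2 (valence 2) → 0 H
  atom 25: C, bond orders sum to 1 (valence 4) → 3 H
  atom 26: C, bond orders sum to 2 (valence 4) → 2 H
  atom 27: C, bond orders sum to 2 (valence 4) → 2 H
  atom 28: C, bond orders sum to 1 (valence 4) → 3 H
Total hydrogens: 39.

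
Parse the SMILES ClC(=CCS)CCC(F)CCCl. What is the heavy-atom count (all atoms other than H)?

12

Every atom symbol written in the SMILES (organic subset) is one heavy atom; implicit H are not written.
Heavy atoms by element → C:8, Cl:2, F:1, S:1.
Total: 12.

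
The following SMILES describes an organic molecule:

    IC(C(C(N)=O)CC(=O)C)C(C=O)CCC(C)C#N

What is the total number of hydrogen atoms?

19

Walk through each heavy atom and fill implicit hydrogens from standard valence (C 4, N 3, O 2, S 2, halogen 1):
  atom 1: I (halogen, monovalent) → 0 H
  atom 2: C, bond orders sum to 3 (valence 4) → 1 H
  atom 3: C, bond orders sum to 3 (valence 4) → 1 H
  atom 4: C, bond orders sum to 4 (valence 4) → 0 H
  atom 5: N, bond orders sum to 1 (valence 3) → 2 H
  atom 6: O, bond orders sum to 2 (valence 2) → 0 H
  atom 7: C, bond orders sum to 2 (valence 4) → 2 H
  atom 8: C, bond orders sum to 4 (valence 4) → 0 H
  atom 9: O, bond orders sum to 2 (valence 2) → 0 H
  atom 10: C, bond orders sum to 1 (valence 4) → 3 H
  atom 11: C, bond orders sum to 3 (valence 4) → 1 H
  atom 12: C, bond orders sum to 3 (valence 4) → 1 H
  atom 13: O, bond orders sum to 2 (valence 2) → 0 H
  atom 14: C, bond orders sum to 2 (valence 4) → 2 H
  atom 15: C, bond orders sum to 2 (valence 4) → 2 H
  atom 16: C, bond orders sum to 3 (valence 4) → 1 H
  atom 17: C, bond orders sum to 1 (valence 4) → 3 H
  atom 18: C, bond orders sum to 4 (valence 4) → 0 H
  atom 19: N, bond orders sum to 3 (valence 3) → 0 H
Total hydrogens: 19.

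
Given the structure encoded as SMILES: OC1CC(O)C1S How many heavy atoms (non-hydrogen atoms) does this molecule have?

7

Every atom symbol written in the SMILES (organic subset) is one heavy atom; implicit H are not written.
Heavy atoms by element → C:4, O:2, S:1.
Total: 7.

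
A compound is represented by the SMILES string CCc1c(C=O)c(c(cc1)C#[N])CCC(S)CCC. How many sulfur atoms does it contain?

1

Scan the SMILES for S atoms (remember two-letter symbols like Cl and Br are single atoms).
Sulfur count: 1.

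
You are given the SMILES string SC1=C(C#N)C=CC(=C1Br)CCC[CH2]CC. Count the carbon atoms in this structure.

13

Count every carbon token in the SMILES (each C, including those in ring-closure positions and inside branches).
Carbon count: 13.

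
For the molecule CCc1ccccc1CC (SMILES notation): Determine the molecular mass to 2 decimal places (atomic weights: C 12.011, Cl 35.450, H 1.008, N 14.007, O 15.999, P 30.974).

134.22 g/mol

First, the molecular formula is C10H14 (counting implicit H from valence).
  C: 10 × 12.011 = 120.110
  H: 14 × 1.008 = 14.112
Sum: 10×12.011 + 14×1.008 = 134.222 → 134.22 g/mol.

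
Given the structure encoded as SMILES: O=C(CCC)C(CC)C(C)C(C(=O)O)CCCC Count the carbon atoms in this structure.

15

Count every carbon token in the SMILES (each C, including those in ring-closure positions and inside branches).
Carbon count: 15.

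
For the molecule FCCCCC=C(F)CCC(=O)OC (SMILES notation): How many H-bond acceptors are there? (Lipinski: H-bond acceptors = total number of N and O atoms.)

N atoms: 0; O atoms: 2.
Lipinski HBA = 0 + 2 = 2.

2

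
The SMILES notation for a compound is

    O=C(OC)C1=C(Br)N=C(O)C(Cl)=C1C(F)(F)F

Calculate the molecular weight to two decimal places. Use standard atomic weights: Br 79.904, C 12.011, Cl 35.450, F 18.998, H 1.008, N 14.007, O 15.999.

First, the molecular formula is C8H4BrClF3NO3 (counting implicit H from valence).
  Br: 1 × 79.904 = 79.904
  C: 8 × 12.011 = 96.088
  Cl: 1 × 35.450 = 35.450
  F: 3 × 18.998 = 56.994
  H: 4 × 1.008 = 4.032
  N: 1 × 14.007 = 14.007
  O: 3 × 15.999 = 47.997
Sum: 1×79.904 + 8×12.011 + 1×35.450 + 3×18.998 + 4×1.008 + 1×14.007 + 3×15.999 = 334.472 → 334.47 g/mol.

334.47 g/mol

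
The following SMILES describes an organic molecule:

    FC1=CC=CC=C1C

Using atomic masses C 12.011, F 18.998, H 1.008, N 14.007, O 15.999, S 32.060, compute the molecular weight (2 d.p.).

110.13 g/mol

First, the molecular formula is C7H7F (counting implicit H from valence).
  C: 7 × 12.011 = 84.077
  F: 1 × 18.998 = 18.998
  H: 7 × 1.008 = 7.056
Sum: 7×12.011 + 1×18.998 + 7×1.008 = 110.131 → 110.13 g/mol.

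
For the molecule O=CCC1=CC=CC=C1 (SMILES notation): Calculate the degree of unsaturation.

Molecular formula: C8H8O.
DoU = (2C + 2 + N − H − X) / 2, where X is the halogen count and O/S are ignored.
    = (2·8 + 2 + 0 − 8 − 0) / 2 = 10 / 2 = 5.

5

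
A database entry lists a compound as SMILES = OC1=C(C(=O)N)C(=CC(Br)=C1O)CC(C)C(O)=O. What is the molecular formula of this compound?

Walk through each heavy atom and fill implicit hydrogens from standard valence (C 4, N 3, O 2, S 2, halogen 1):
  atom 1: O, bond orders sum to 1 (valence 2) → 1 H
  atom 2: C, bond orders sum to 4 (valence 4) → 0 H
  atom 3: C, bond orders sum to 4 (valence 4) → 0 H
  atom 4: C, bond orders sum to 4 (valence 4) → 0 H
  atom 5: O, bond orders sum to 2 (valence 2) → 0 H
  atom 6: N, bond orders sum to 1 (valence 3) → 2 H
  atom 7: C, bond orders sum to 4 (valence 4) → 0 H
  atom 8: C, bond orders sum to 3 (valence 4) → 1 H
  atom 9: C, bond orders sum to 4 (valence 4) → 0 H
  atom 10: Br (halogen, monovalent) → 0 H
  atom 11: C, bond orders sum to 4 (valence 4) → 0 H
  atom 12: O, bond orders sum to 1 (valence 2) → 1 H
  atom 13: C, bond orders sum to 2 (valence 4) → 2 H
  atom 14: C, bond orders sum to 3 (valence 4) → 1 H
  atom 15: C, bond orders sum to 1 (valence 4) → 3 H
  atom 16: C, bond orders sum to 4 (valence 4) → 0 H
  atom 17: O, bond orders sum to 1 (valence 2) → 1 H
  atom 18: O, bond orders sum to 2 (valence 2) → 0 H
Totals → C:11, H:12, Br:1, N:1, O:5.

C11H12BrNO5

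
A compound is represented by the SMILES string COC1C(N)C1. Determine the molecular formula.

Walk through each heavy atom and fill implicit hydrogens from standard valence (C 4, N 3, O 2, S 2, halogen 1):
  atom 1: C, bond orders sum to 1 (valence 4) → 3 H
  atom 2: O, bond orders sum to 2 (valence 2) → 0 H
  atom 3: C, bond orders sum to 3 (valence 4) → 1 H
  atom 4: C, bond orders sum to 3 (valence 4) → 1 H
  atom 5: N, bond orders sum to 1 (valence 3) → 2 H
  atom 6: C, bond orders sum to 2 (valence 4) → 2 H
Totals → C:4, H:9, N:1, O:1.

C4H9NO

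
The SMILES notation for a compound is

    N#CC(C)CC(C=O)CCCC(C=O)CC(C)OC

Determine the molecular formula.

Walk through each heavy atom and fill implicit hydrogens from standard valence (C 4, N 3, O 2, S 2, halogen 1):
  atom 1: N, bond orders sum to 3 (valence 3) → 0 H
  atom 2: C, bond orders sum to 4 (valence 4) → 0 H
  atom 3: C, bond orders sum to 3 (valence 4) → 1 H
  atom 4: C, bond orders sum to 1 (valence 4) → 3 H
  atom 5: C, bond orders sum to 2 (valence 4) → 2 H
  atom 6: C, bond orders sum to 3 (valence 4) → 1 H
  atom 7: C, bond orders sum to 3 (valence 4) → 1 H
  atom 8: O, bond orders sum to 2 (valence 2) → 0 H
  atom 9: C, bond orders sum to 2 (valence 4) → 2 H
  atom 10: C, bond orders sum to 2 (valence 4) → 2 H
  atom 11: C, bond orders sum to 2 (valence 4) → 2 H
  atom 12: C, bond orders sum to 3 (valence 4) → 1 H
  atom 13: C, bond orders sum to 3 (valence 4) → 1 H
  atom 14: O, bond orders sum to 2 (valence 2) → 0 H
  atom 15: C, bond orders sum to 2 (valence 4) → 2 H
  atom 16: C, bond orders sum to 3 (valence 4) → 1 H
  atom 17: C, bond orders sum to 1 (valence 4) → 3 H
  atom 18: O, bond orders sum to 2 (valence 2) → 0 H
  atom 19: C, bond orders sum to 1 (valence 4) → 3 H
Totals → C:15, H:25, N:1, O:3.
In Hill order: C15H25NO3.

C15H25NO3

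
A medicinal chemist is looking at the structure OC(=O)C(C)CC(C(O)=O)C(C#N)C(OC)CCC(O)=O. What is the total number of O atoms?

7

Scan the SMILES for O atoms (remember two-letter symbols like Cl and Br are single atoms).
Oxygen count: 7.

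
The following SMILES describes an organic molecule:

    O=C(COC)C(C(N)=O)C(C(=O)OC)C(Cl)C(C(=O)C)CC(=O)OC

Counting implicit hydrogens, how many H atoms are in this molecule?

22

Walk through each heavy atom and fill implicit hydrogens from standard valence (C 4, N 3, O 2, S 2, halogen 1):
  atom 1: O, bond orders sum to 2 (valence 2) → 0 H
  atom 2: C, bond orders sum to 4 (valence 4) → 0 H
  atom 3: C, bond orders sum to 2 (valence 4) → 2 H
  atom 4: O, bond orders sum to 2 (valence 2) → 0 H
  atom 5: C, bond orders sum to 1 (valence 4) → 3 H
  atom 6: C, bond orders sum to 3 (valence 4) → 1 H
  atom 7: C, bond orders sum to 4 (valence 4) → 0 H
  atom 8: N, bond orders sum to 1 (valence 3) → 2 H
  atom 9: O, bond orders sum to 2 (valence 2) → 0 H
  atom 10: C, bond orders sum to 3 (valence 4) → 1 H
  atom 11: C, bond orders sum to 4 (valence 4) → 0 H
  atom 12: O, bond orders sum to 2 (valence 2) → 0 H
  atom 13: O, bond orders sum to 2 (valence 2) → 0 H
  atom 14: C, bond orders sum to 1 (valence 4) → 3 H
  atom 15: C, bond orders sum to 3 (valence 4) → 1 H
  atom 16: Cl (halogen, monovalent) → 0 H
  atom 17: C, bond orders sum to 3 (valence 4) → 1 H
  atom 18: C, bond orders sum to 4 (valence 4) → 0 H
  atom 19: O, bond orders sum to 2 (valence 2) → 0 H
  atom 20: C, bond orders sum to 1 (valence 4) → 3 H
  atom 21: C, bond orders sum to 2 (valence 4) → 2 H
  atom 22: C, bond orders sum to 4 (valence 4) → 0 H
  atom 23: O, bond orders sum to 2 (valence 2) → 0 H
  atom 24: O, bond orders sum to 2 (valence 2) → 0 H
  atom 25: C, bond orders sum to 1 (valence 4) → 3 H
Total hydrogens: 22.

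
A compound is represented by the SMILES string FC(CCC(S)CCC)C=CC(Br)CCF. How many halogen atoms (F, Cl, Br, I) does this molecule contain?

Halogen atoms appear at heavy-atom positions 1, 13, 16 (1×Br, 2×F).
Other groups present: 1 alkene, 1 thiol.
Halogen count: 3.

3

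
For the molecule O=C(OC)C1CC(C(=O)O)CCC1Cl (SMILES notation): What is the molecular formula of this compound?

C9H13ClO4

Walk through each heavy atom and fill implicit hydrogens from standard valence (C 4, N 3, O 2, S 2, halogen 1):
  atom 1: O, bond orders sum to 2 (valence 2) → 0 H
  atom 2: C, bond orders sum to 4 (valence 4) → 0 H
  atom 3: O, bond orders sum to 2 (valence 2) → 0 H
  atom 4: C, bond orders sum to 1 (valence 4) → 3 H
  atom 5: C, bond orders sum to 3 (valence 4) → 1 H
  atom 6: C, bond orders sum to 2 (valence 4) → 2 H
  atom 7: C, bond orders sum to 3 (valence 4) → 1 H
  atom 8: C, bond orders sum to 4 (valence 4) → 0 H
  atom 9: O, bond orders sum to 2 (valence 2) → 0 H
  atom 10: O, bond orders sum to 1 (valence 2) → 1 H
  atom 11: C, bond orders sum to 2 (valence 4) → 2 H
  atom 12: C, bond orders sum to 2 (valence 4) → 2 H
  atom 13: C, bond orders sum to 3 (valence 4) → 1 H
  atom 14: Cl (halogen, monovalent) → 0 H
Totals → C:9, H:13, Cl:1, O:4.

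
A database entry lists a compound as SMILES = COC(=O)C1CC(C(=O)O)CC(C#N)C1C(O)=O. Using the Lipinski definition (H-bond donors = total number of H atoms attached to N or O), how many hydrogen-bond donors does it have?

Donors: find every N or O and count the H atoms it carries.
  atom 2 (O): bond orders sum to 2 → 0 H
  atom 4 (O): bond orders sum to 2 → 0 H
  atom 9 (O): bond orders sum to 2 → 0 H
  atom 10 (O): bond orders sum to 1 → 1 H
  atom 14 (N): bond orders sum to 3 → 0 H
  atom 17 (O): bond orders sum to 1 → 1 H
  atom 18 (O): bond orders sum to 2 → 0 H
Lipinski HBD = 2.

2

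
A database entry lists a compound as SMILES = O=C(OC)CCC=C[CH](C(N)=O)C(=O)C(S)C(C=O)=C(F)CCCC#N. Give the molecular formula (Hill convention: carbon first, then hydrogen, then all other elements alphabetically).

Walk through each heavy atom and fill implicit hydrogens from standard valence (C 4, N 3, O 2, S 2, halogen 1):
  atom 1: O, bond orders sum to 2 (valence 2) → 0 H
  atom 2: C, bond orders sum to 4 (valence 4) → 0 H
  atom 3: O, bond orders sum to 2 (valence 2) → 0 H
  atom 4: C, bond orders sum to 1 (valence 4) → 3 H
  atom 5: C, bond orders sum to 2 (valence 4) → 2 H
  atom 6: C, bond orders sum to 2 (valence 4) → 2 H
  atom 7: C, bond orders sum to 3 (valence 4) → 1 H
  atom 8: C, bond orders sum to 3 (valence 4) → 1 H
  atom 9: C with explicit H count 1
  atom 10: C, bond orders sum to 4 (valence 4) → 0 H
  atom 11: N, bond orders sum to 1 (valence 3) → 2 H
  atom 12: O, bond orders sum to 2 (valence 2) → 0 H
  atom 13: C, bond orders sum to 4 (valence 4) → 0 H
  atom 14: O, bond orders sum to 2 (valence 2) → 0 H
  atom 15: C, bond orders sum to 3 (valence 4) → 1 H
  atom 16: S, bond orders sum to 1 (valence 2) → 1 H
  atom 17: C, bond orders sum to 4 (valence 4) → 0 H
  atom 18: C, bond orders sum to 3 (valence 4) → 1 H
  atom 19: O, bond orders sum to 2 (valence 2) → 0 H
  atom 20: C, bond orders sum to 4 (valence 4) → 0 H
  atom 21: F (halogen, monovalent) → 0 H
  atom 22: C, bond orders sum to 2 (valence 4) → 2 H
  atom 23: C, bond orders sum to 2 (valence 4) → 2 H
  atom 24: C, bond orders sum to 2 (valence 4) → 2 H
  atom 25: C, bond orders sum to 4 (valence 4) → 0 H
  atom 26: N, bond orders sum to 3 (valence 3) → 0 H
Totals → C:17, H:21, F:1, N:2, O:5, S:1.

C17H21FN2O5S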